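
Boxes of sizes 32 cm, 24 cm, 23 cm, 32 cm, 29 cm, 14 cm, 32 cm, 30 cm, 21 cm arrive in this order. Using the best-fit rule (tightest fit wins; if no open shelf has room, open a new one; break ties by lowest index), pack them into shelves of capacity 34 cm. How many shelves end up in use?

  32 → shelf 1 (new)  [load 32/34]
  24 → shelf 2 (new)  [load 24/34]
  23 → shelf 3 (new)  [load 23/34]
  32 → shelf 4 (new)  [load 32/34]
  29 → shelf 5 (new)  [load 29/34]
  14 → shelf 6 (new)  [load 14/34]
  32 → shelf 7 (new)  [load 32/34]
  30 → shelf 8 (new)  [load 30/34]
  21 → shelf 9 (new)  [load 21/34]
9 shelves opened.

9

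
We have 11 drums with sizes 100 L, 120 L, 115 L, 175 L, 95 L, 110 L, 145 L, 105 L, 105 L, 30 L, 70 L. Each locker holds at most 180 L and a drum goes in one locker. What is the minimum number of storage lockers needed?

Total = 175 + 145 + 120 + 115 + 110 + 105 + 105 + 100 + 95 + 70 + 30 = 1170 L.
Lower bound: ⌈1170/180⌉ = 7 storage lockers.
Also, 9 drums each exceed 90 L, and no two of those can share a locker, so at least 9 storage lockers are needed.
A packing using 9 storage lockers:
  locker 1: 175 = 175
  locker 2: 145 + 30 = 175
  locker 3: 120 = 120
  locker 4: 115 = 115
  locker 5: 110 + 70 = 180
  locker 6: 105 = 105
  locker 7: 105 = 105
  locker 8: 100 = 100
  locker 9: 95 = 95
This matches the lower bound, so 9 is optimal.

9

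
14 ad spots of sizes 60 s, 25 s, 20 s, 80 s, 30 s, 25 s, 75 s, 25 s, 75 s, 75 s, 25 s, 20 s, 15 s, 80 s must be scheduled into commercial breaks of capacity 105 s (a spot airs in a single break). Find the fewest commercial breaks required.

7

Total = 80 + 80 + 75 + 75 + 75 + 60 + 30 + 25 + 25 + 25 + 25 + 20 + 20 + 15 = 630 s.
Lower bound: ⌈630/105⌉ = 6 commercial breaks.
A packing using 7 commercial breaks:
  break 1: 80 + 25 = 105
  break 2: 80 + 25 = 105
  break 3: 75 + 30 = 105
  break 4: 75 + 25 = 100
  break 5: 75 + 25 = 100
  break 6: 60 + 20 + 20 = 100
  break 7: 15 = 15
No arrangement into 6 commercial breaks stays within capacity, so 7 is optimal.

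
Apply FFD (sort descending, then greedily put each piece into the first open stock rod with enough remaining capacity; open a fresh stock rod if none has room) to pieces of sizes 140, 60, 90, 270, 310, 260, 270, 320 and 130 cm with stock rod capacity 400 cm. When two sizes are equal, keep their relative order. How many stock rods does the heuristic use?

5

Sorted descending: 320, 310, 270, 270, 260, 140, 130, 90, 60.
  320 → stock rod 1 (new)  [load 320/400]
  310 → stock rod 2 (new)  [load 310/400]
  270 → stock rod 3 (new)  [load 270/400]
  270 → stock rod 4 (new)  [load 270/400]
  260 → stock rod 5 (new)  [load 260/400]
  140 → stock rod 5  [load 400/400]
  130 → stock rod 3  [load 400/400]
  90 → stock rod 2  [load 400/400]
  60 → stock rod 1  [load 380/400]
5 stock rods opened.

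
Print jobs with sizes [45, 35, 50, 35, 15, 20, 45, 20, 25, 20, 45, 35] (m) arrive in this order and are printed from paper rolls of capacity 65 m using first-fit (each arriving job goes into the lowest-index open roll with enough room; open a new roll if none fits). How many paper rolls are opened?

7

  45 → roll 1 (new)  [load 45/65]
  35 → roll 2 (new)  [load 35/65]
  50 → roll 3 (new)  [load 50/65]
  35 → roll 4 (new)  [load 35/65]
  15 → roll 1  [load 60/65]
  20 → roll 2  [load 55/65]
  45 → roll 5 (new)  [load 45/65]
  20 → roll 4  [load 55/65]
  25 → roll 6 (new)  [load 25/65]
  20 → roll 5  [load 65/65]
  45 → roll 7 (new)  [load 45/65]
  35 → roll 6  [load 60/65]
7 paper rolls opened.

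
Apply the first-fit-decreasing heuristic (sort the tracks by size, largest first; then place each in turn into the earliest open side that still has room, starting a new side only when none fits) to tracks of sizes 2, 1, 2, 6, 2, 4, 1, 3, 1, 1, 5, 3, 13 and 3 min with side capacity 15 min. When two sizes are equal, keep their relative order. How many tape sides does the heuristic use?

Sorted descending: 13, 6, 5, 4, 3, 3, 3, 2, 2, 2, 1, 1, 1, 1.
  13 → side 1 (new)  [load 13/15]
  6 → side 2 (new)  [load 6/15]
  5 → side 2  [load 11/15]
  4 → side 2  [load 15/15]
  3 → side 3 (new)  [load 3/15]
  3 → side 3  [load 6/15]
  3 → side 3  [load 9/15]
  2 → side 1  [load 15/15]
  2 → side 3  [load 11/15]
  2 → side 3  [load 13/15]
  1 → side 3  [load 14/15]
  1 → side 3  [load 15/15]
  1 → side 4 (new)  [load 1/15]
  1 → side 4  [load 2/15]
4 tape sides opened.

4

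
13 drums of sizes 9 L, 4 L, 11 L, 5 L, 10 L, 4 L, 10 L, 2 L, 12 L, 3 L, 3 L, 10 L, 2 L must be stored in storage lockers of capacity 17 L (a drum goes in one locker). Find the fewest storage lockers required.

Total = 12 + 11 + 10 + 10 + 10 + 9 + 5 + 4 + 4 + 3 + 3 + 2 + 2 = 85 L.
Lower bound: ⌈85/17⌉ = 5 storage lockers.
Also, 6 drums each exceed 17/2 L, and no two of those can share a locker, so at least 6 storage lockers are needed.
A packing using 6 storage lockers:
  locker 1: 12 + 5 = 17
  locker 2: 11 + 4 + 2 = 17
  locker 3: 10 + 4 + 3 = 17
  locker 4: 10 + 3 + 2 = 15
  locker 5: 10 = 10
  locker 6: 9 = 9
This matches the lower bound, so 6 is optimal.

6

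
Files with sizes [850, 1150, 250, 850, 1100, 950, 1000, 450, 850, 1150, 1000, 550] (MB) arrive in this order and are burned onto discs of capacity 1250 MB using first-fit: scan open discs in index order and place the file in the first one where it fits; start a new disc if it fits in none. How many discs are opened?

10

  850 → disc 1 (new)  [load 850/1250]
  1150 → disc 2 (new)  [load 1150/1250]
  250 → disc 1  [load 1100/1250]
  850 → disc 3 (new)  [load 850/1250]
  1100 → disc 4 (new)  [load 1100/1250]
  950 → disc 5 (new)  [load 950/1250]
  1000 → disc 6 (new)  [load 1000/1250]
  450 → disc 7 (new)  [load 450/1250]
  850 → disc 8 (new)  [load 850/1250]
  1150 → disc 9 (new)  [load 1150/1250]
  1000 → disc 10 (new)  [load 1000/1250]
  550 → disc 7  [load 1000/1250]
10 discs opened.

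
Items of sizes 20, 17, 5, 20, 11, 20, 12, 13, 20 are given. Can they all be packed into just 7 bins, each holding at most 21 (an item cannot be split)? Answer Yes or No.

No

Total = 138; ⌈138/21⌉ = 7.
8 items each exceed half the capacity and cannot share a bin, forcing at least 8 bins.
At least 8 bins are required, but only 7 are allowed.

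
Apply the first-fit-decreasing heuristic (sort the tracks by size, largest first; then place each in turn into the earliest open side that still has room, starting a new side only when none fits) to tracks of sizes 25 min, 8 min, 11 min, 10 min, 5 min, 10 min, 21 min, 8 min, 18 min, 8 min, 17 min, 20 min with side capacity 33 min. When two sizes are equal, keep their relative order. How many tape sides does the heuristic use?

5

Sorted descending: 25, 21, 20, 18, 17, 11, 10, 10, 8, 8, 8, 5.
  25 → side 1 (new)  [load 25/33]
  21 → side 2 (new)  [load 21/33]
  20 → side 3 (new)  [load 20/33]
  18 → side 4 (new)  [load 18/33]
  17 → side 5 (new)  [load 17/33]
  11 → side 2  [load 32/33]
  10 → side 3  [load 30/33]
  10 → side 4  [load 28/33]
  8 → side 1  [load 33/33]
  8 → side 5  [load 25/33]
  8 → side 5  [load 33/33]
  5 → side 4  [load 33/33]
5 tape sides opened.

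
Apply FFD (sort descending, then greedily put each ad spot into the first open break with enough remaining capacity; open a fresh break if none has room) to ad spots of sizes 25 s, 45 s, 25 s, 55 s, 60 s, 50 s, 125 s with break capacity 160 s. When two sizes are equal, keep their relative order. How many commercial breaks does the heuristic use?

3

Sorted descending: 125, 60, 55, 50, 45, 25, 25.
  125 → break 1 (new)  [load 125/160]
  60 → break 2 (new)  [load 60/160]
  55 → break 2  [load 115/160]
  50 → break 3 (new)  [load 50/160]
  45 → break 2  [load 160/160]
  25 → break 1  [load 150/160]
  25 → break 3  [load 75/160]
3 commercial breaks opened.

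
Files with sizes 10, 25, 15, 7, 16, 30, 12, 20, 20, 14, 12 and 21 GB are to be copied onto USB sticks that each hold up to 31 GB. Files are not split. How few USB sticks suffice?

Total = 30 + 25 + 21 + 20 + 20 + 16 + 15 + 14 + 12 + 12 + 10 + 7 = 202 GB.
Lower bound: ⌈202/31⌉ = 7 USB sticks.
A packing using 8 USB sticks:
  USB stick 1: 30 = 30
  USB stick 2: 25 = 25
  USB stick 3: 21 + 10 = 31
  USB stick 4: 20 + 7 = 27
  USB stick 5: 20 = 20
  USB stick 6: 16 + 15 = 31
  USB stick 7: 14 + 12 = 26
  USB stick 8: 12 = 12
No arrangement into 7 USB sticks stays within capacity, so 8 is optimal.

8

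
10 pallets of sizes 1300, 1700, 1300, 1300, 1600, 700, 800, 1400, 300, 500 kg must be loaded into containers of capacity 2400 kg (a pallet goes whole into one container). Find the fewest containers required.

6

Total = 1700 + 1600 + 1400 + 1300 + 1300 + 1300 + 800 + 700 + 500 + 300 = 10900 kg.
Lower bound: ⌈10900/2400⌉ = 5 containers.
Also, 6 pallets each exceed 1200 kg, and no two of those can share a container, so at least 6 containers are needed.
A packing using 6 containers:
  container 1: 1700 + 700 = 2400
  container 2: 1600 + 800 = 2400
  container 3: 1400 + 500 + 300 = 2200
  container 4: 1300 = 1300
  container 5: 1300 = 1300
  container 6: 1300 = 1300
This matches the lower bound, so 6 is optimal.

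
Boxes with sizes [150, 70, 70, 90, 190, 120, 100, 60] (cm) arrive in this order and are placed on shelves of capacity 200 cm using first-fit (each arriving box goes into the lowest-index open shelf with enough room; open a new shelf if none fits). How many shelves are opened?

  150 → shelf 1 (new)  [load 150/200]
  70 → shelf 2 (new)  [load 70/200]
  70 → shelf 2  [load 140/200]
  90 → shelf 3 (new)  [load 90/200]
  190 → shelf 4 (new)  [load 190/200]
  120 → shelf 5 (new)  [load 120/200]
  100 → shelf 3  [load 190/200]
  60 → shelf 2  [load 200/200]
5 shelves opened.

5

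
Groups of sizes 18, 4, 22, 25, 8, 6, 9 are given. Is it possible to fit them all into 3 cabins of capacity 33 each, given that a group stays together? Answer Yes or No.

A valid assignment using 3 cabins:
  cabin 1: 25 + 8 = 33
  cabin 2: 22 + 9 = 31
  cabin 3: 18 + 6 + 4 = 28
Every load is within 33, so 3 cabins suffice.

Yes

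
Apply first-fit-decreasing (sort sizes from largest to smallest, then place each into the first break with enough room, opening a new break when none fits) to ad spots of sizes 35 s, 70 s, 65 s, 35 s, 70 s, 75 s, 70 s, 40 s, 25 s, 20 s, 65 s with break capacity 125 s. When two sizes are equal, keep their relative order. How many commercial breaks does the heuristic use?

Sorted descending: 75, 70, 70, 70, 65, 65, 40, 35, 35, 25, 20.
  75 → break 1 (new)  [load 75/125]
  70 → break 2 (new)  [load 70/125]
  70 → break 3 (new)  [load 70/125]
  70 → break 4 (new)  [load 70/125]
  65 → break 5 (new)  [load 65/125]
  65 → break 6 (new)  [load 65/125]
  40 → break 1  [load 115/125]
  35 → break 2  [load 105/125]
  35 → break 3  [load 105/125]
  25 → break 4  [load 95/125]
  20 → break 2  [load 125/125]
6 commercial breaks opened.

6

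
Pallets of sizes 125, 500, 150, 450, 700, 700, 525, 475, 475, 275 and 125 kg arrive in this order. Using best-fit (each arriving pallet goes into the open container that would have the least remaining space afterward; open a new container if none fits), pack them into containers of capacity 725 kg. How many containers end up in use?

  125 → container 1 (new)  [load 125/725]
  500 → container 1  [load 625/725]
  150 → container 2 (new)  [load 150/725]
  450 → container 2  [load 600/725]
  700 → container 3 (new)  [load 700/725]
  700 → container 4 (new)  [load 700/725]
  525 → container 5 (new)  [load 525/725]
  475 → container 6 (new)  [load 475/725]
  475 → container 7 (new)  [load 475/725]
  275 → container 8 (new)  [load 275/725]
  125 → container 2  [load 725/725]
8 containers opened.

8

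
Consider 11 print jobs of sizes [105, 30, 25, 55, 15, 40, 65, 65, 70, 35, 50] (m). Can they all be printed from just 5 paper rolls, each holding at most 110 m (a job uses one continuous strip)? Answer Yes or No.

No

Total = 555 m; ⌈555/110⌉ = 6.
At least 6 paper rolls are required, but only 5 are allowed.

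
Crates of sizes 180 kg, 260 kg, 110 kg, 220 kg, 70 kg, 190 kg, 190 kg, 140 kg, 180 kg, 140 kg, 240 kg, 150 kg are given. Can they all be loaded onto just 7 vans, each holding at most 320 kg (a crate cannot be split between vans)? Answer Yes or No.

No

Total = 2070 kg; ⌈2070/320⌉ = 7.
The bound of 7 does not rule out 7, but exhaustive search shows no assignment into 7 vans of capacity 320 kg exists — the minimum is 8.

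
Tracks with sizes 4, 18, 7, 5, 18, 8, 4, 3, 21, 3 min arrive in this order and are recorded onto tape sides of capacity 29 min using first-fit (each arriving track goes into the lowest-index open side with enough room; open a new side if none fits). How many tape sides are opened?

4

  4 → side 1 (new)  [load 4/29]
  18 → side 1  [load 22/29]
  7 → side 1  [load 29/29]
  5 → side 2 (new)  [load 5/29]
  18 → side 2  [load 23/29]
  8 → side 3 (new)  [load 8/29]
  4 → side 2  [load 27/29]
  3 → side 3  [load 11/29]
  21 → side 4 (new)  [load 21/29]
  3 → side 3  [load 14/29]
4 tape sides opened.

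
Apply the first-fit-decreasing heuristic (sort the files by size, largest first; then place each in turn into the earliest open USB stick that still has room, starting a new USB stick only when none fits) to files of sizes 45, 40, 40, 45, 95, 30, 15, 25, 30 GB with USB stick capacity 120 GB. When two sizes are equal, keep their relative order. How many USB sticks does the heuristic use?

4

Sorted descending: 95, 45, 45, 40, 40, 30, 30, 25, 15.
  95 → USB stick 1 (new)  [load 95/120]
  45 → USB stick 2 (new)  [load 45/120]
  45 → USB stick 2  [load 90/120]
  40 → USB stick 3 (new)  [load 40/120]
  40 → USB stick 3  [load 80/120]
  30 → USB stick 2  [load 120/120]
  30 → USB stick 3  [load 110/120]
  25 → USB stick 1  [load 120/120]
  15 → USB stick 4 (new)  [load 15/120]
4 USB sticks opened.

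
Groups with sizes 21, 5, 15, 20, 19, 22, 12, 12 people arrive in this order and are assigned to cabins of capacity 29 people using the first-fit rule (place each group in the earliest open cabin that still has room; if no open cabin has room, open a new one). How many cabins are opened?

6

  21 → cabin 1 (new)  [load 21/29]
  5 → cabin 1  [load 26/29]
  15 → cabin 2 (new)  [load 15/29]
  20 → cabin 3 (new)  [load 20/29]
  19 → cabin 4 (new)  [load 19/29]
  22 → cabin 5 (new)  [load 22/29]
  12 → cabin 2  [load 27/29]
  12 → cabin 6 (new)  [load 12/29]
6 cabins opened.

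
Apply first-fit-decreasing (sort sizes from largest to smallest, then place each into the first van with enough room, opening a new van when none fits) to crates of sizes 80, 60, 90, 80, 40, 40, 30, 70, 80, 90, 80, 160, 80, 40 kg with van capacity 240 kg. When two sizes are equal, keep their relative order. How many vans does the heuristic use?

5

Sorted descending: 160, 90, 90, 80, 80, 80, 80, 80, 70, 60, 40, 40, 40, 30.
  160 → van 1 (new)  [load 160/240]
  90 → van 2 (new)  [load 90/240]
  90 → van 2  [load 180/240]
  80 → van 1  [load 240/240]
  80 → van 3 (new)  [load 80/240]
  80 → van 3  [load 160/240]
  80 → van 3  [load 240/240]
  80 → van 4 (new)  [load 80/240]
  70 → van 4  [load 150/240]
  60 → van 2  [load 240/240]
  40 → van 4  [load 190/240]
  40 → van 4  [load 230/240]
  40 → van 5 (new)  [load 40/240]
  30 → van 5  [load 70/240]
5 vans opened.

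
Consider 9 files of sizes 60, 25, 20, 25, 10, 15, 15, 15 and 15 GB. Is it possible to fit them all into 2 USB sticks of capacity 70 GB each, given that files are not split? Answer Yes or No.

No

Total = 200 GB; ⌈200/70⌉ = 3.
At least 3 USB sticks are required, but only 2 are allowed.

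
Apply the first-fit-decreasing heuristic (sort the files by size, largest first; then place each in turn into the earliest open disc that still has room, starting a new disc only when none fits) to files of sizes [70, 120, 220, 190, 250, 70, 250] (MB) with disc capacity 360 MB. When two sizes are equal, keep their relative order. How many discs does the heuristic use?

4

Sorted descending: 250, 250, 220, 190, 120, 70, 70.
  250 → disc 1 (new)  [load 250/360]
  250 → disc 2 (new)  [load 250/360]
  220 → disc 3 (new)  [load 220/360]
  190 → disc 4 (new)  [load 190/360]
  120 → disc 3  [load 340/360]
  70 → disc 1  [load 320/360]
  70 → disc 2  [load 320/360]
4 discs opened.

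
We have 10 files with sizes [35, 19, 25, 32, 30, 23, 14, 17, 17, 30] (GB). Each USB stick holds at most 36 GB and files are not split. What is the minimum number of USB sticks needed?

Total = 35 + 32 + 30 + 30 + 25 + 23 + 19 + 17 + 17 + 14 = 242 GB.
Lower bound: ⌈242/36⌉ = 7 USB sticks.
A packing using 8 USB sticks:
  USB stick 1: 35 = 35
  USB stick 2: 32 = 32
  USB stick 3: 30 = 30
  USB stick 4: 30 = 30
  USB stick 5: 25 = 25
  USB stick 6: 23 = 23
  USB stick 7: 19 + 17 = 36
  USB stick 8: 17 + 14 = 31
No arrangement into 7 USB sticks stays within capacity, so 8 is optimal.

8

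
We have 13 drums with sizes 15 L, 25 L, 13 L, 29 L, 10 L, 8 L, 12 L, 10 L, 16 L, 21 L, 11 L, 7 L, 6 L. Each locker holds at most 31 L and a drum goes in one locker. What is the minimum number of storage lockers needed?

Total = 29 + 25 + 21 + 16 + 15 + 13 + 12 + 11 + 10 + 10 + 8 + 7 + 6 = 183 L.
Lower bound: ⌈183/31⌉ = 6 storage lockers.
A packing using 6 storage lockers:
  locker 1: 29 = 29
  locker 2: 25 + 6 = 31
  locker 3: 21 + 10 = 31
  locker 4: 16 + 15 = 31
  locker 5: 13 + 11 + 7 = 31
  locker 6: 12 + 10 + 8 = 30
This matches the lower bound, so 6 is optimal.

6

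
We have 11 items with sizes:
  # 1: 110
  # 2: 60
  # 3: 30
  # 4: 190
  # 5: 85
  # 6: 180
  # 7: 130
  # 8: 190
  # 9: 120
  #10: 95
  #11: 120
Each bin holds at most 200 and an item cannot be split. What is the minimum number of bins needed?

Total = 190 + 190 + 180 + 130 + 120 + 120 + 110 + 95 + 85 + 60 + 30 = 1310.
Lower bound: ⌈1310/200⌉ = 7 bins.
A packing using 8 bins:
  bin 1: 190 = 190
  bin 2: 190 = 190
  bin 3: 180 = 180
  bin 4: 130 + 60 = 190
  bin 5: 120 + 30 = 150
  bin 6: 120 = 120
  bin 7: 110 + 85 = 195
  bin 8: 95 = 95
No arrangement into 7 bins stays within capacity, so 8 is optimal.

8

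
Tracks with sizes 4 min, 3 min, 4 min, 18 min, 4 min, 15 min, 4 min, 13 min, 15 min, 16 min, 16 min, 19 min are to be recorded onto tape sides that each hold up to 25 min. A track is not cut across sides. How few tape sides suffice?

7

Total = 19 + 18 + 16 + 16 + 15 + 15 + 13 + 4 + 4 + 4 + 4 + 3 = 131 min.
Lower bound: ⌈131/25⌉ = 6 tape sides.
Also, 7 tracks each exceed 25/2 min, and no two of those can share a side, so at least 7 tape sides are needed.
A packing using 7 tape sides:
  side 1: 19 + 4 = 23
  side 2: 18 + 4 + 3 = 25
  side 3: 16 + 4 + 4 = 24
  side 4: 16 = 16
  side 5: 15 = 15
  side 6: 15 = 15
  side 7: 13 = 13
This matches the lower bound, so 7 is optimal.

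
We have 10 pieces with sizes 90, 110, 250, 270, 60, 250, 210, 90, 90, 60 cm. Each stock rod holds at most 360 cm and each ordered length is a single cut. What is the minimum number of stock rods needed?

5

Total = 270 + 250 + 250 + 210 + 110 + 90 + 90 + 90 + 60 + 60 = 1480 cm.
Lower bound: ⌈1480/360⌉ = 5 stock rods.
A packing using 5 stock rods:
  stock rod 1: 270 + 90 = 360
  stock rod 2: 250 + 110 = 360
  stock rod 3: 250 + 90 = 340
  stock rod 4: 210 + 90 + 60 = 360
  stock rod 5: 60 = 60
This matches the lower bound, so 5 is optimal.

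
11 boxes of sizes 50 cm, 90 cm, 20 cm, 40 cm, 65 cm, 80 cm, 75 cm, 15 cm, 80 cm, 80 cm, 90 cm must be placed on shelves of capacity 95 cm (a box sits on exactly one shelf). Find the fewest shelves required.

8

Total = 90 + 90 + 80 + 80 + 80 + 75 + 65 + 50 + 40 + 20 + 15 = 685 cm.
Lower bound: ⌈685/95⌉ = 8 shelves.
A packing using 8 shelves:
  shelf 1: 90 = 90
  shelf 2: 90 = 90
  shelf 3: 80 + 15 = 95
  shelf 4: 80 = 80
  shelf 5: 80 = 80
  shelf 6: 75 + 20 = 95
  shelf 7: 65 = 65
  shelf 8: 50 + 40 = 90
This matches the lower bound, so 8 is optimal.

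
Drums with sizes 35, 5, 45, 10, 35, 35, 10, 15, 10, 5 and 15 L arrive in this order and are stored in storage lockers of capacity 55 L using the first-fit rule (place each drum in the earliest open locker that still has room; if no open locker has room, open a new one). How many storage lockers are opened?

5

  35 → locker 1 (new)  [load 35/55]
  5 → locker 1  [load 40/55]
  45 → locker 2 (new)  [load 45/55]
  10 → locker 1  [load 50/55]
  35 → locker 3 (new)  [load 35/55]
  35 → locker 4 (new)  [load 35/55]
  10 → locker 2  [load 55/55]
  15 → locker 3  [load 50/55]
  10 → locker 4  [load 45/55]
  5 → locker 1  [load 55/55]
  15 → locker 5 (new)  [load 15/55]
5 storage lockers opened.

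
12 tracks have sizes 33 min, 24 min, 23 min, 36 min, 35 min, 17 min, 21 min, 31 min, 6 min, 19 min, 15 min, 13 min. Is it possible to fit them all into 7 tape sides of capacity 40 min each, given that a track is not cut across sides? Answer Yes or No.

Total = 273 min; ⌈273/40⌉ = 7.
The bound of 7 does not rule out 7, but exhaustive search shows no assignment into 7 tape sides of capacity 40 min exists — the minimum is 8.

No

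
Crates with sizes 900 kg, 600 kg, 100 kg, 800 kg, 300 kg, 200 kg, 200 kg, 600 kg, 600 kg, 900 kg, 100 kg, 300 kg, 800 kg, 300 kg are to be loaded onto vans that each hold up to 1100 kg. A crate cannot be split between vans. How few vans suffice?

7

Total = 900 + 900 + 800 + 800 + 600 + 600 + 600 + 300 + 300 + 300 + 200 + 200 + 100 + 100 = 6700 kg.
Lower bound: ⌈6700/1100⌉ = 7 vans.
A packing using 7 vans:
  van 1: 900 + 200 = 1100
  van 2: 900 + 200 = 1100
  van 3: 800 + 300 = 1100
  van 4: 800 + 300 = 1100
  van 5: 600 + 300 + 100 + 100 = 1100
  van 6: 600 = 600
  van 7: 600 = 600
This matches the lower bound, so 7 is optimal.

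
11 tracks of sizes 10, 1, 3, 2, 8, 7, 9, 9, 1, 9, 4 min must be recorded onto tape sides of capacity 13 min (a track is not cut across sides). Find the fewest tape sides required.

6

Total = 10 + 9 + 9 + 9 + 8 + 7 + 4 + 3 + 2 + 1 + 1 = 63 min.
Lower bound: ⌈63/13⌉ = 5 tape sides.
Also, 6 tracks each exceed 13/2 min, and no two of those can share a side, so at least 6 tape sides are needed.
A packing using 6 tape sides:
  side 1: 10 + 3 = 13
  side 2: 9 + 4 = 13
  side 3: 9 + 2 + 1 + 1 = 13
  side 4: 9 = 9
  side 5: 8 = 8
  side 6: 7 = 7
This matches the lower bound, so 6 is optimal.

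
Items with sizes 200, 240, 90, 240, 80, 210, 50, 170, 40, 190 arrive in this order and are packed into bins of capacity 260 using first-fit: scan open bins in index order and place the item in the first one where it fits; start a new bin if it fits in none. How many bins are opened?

7

  200 → bin 1 (new)  [load 200/260]
  240 → bin 2 (new)  [load 240/260]
  90 → bin 3 (new)  [load 90/260]
  240 → bin 4 (new)  [load 240/260]
  80 → bin 3  [load 170/260]
  210 → bin 5 (new)  [load 210/260]
  50 → bin 1  [load 250/260]
  170 → bin 6 (new)  [load 170/260]
  40 → bin 3  [load 210/260]
  190 → bin 7 (new)  [load 190/260]
7 bins opened.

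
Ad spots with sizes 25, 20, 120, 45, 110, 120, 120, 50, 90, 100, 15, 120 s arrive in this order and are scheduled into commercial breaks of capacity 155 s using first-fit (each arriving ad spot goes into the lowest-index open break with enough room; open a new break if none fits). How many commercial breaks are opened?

  25 → break 1 (new)  [load 25/155]
  20 → break 1  [load 45/155]
  120 → break 2 (new)  [load 120/155]
  45 → break 1  [load 90/155]
  110 → break 3 (new)  [load 110/155]
  120 → break 4 (new)  [load 120/155]
  120 → break 5 (new)  [load 120/155]
  50 → break 1  [load 140/155]
  90 → break 6 (new)  [load 90/155]
  100 → break 7 (new)  [load 100/155]
  15 → break 1  [load 155/155]
  120 → break 8 (new)  [load 120/155]
8 commercial breaks opened.

8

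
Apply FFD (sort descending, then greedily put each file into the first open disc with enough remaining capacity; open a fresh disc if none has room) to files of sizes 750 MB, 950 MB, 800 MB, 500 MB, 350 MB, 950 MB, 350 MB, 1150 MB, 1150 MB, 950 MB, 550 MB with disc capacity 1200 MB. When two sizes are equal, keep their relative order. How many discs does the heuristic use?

8

Sorted descending: 1150, 1150, 950, 950, 950, 800, 750, 550, 500, 350, 350.
  1150 → disc 1 (new)  [load 1150/1200]
  1150 → disc 2 (new)  [load 1150/1200]
  950 → disc 3 (new)  [load 950/1200]
  950 → disc 4 (new)  [load 950/1200]
  950 → disc 5 (new)  [load 950/1200]
  800 → disc 6 (new)  [load 800/1200]
  750 → disc 7 (new)  [load 750/1200]
  550 → disc 8 (new)  [load 550/1200]
  500 → disc 8  [load 1050/1200]
  350 → disc 6  [load 1150/1200]
  350 → disc 7  [load 1100/1200]
8 discs opened.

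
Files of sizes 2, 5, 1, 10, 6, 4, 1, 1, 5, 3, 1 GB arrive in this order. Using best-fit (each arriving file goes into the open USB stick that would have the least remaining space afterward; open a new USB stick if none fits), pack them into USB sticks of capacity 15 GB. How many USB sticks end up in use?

  2 → USB stick 1 (new)  [load 2/15]
  5 → USB stick 1  [load 7/15]
  1 → USB stick 1  [load 8/15]
  10 → USB stick 2 (new)  [load 10/15]
  6 → USB stick 1  [load 14/15]
  4 → USB stick 2  [load 14/15]
  1 → USB stick 1  [load 15/15]
  1 → USB stick 2  [load 15/15]
  5 → USB stick 3 (new)  [load 5/15]
  3 → USB stick 3  [load 8/15]
  1 → USB stick 3  [load 9/15]
3 USB sticks opened.

3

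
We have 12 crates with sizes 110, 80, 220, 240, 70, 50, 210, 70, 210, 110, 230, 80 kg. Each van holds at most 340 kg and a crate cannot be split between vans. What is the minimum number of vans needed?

6

Total = 240 + 230 + 220 + 210 + 210 + 110 + 110 + 80 + 80 + 70 + 70 + 50 = 1680 kg.
Lower bound: ⌈1680/340⌉ = 5 vans.
A packing using 6 vans:
  van 1: 240 + 80 = 320
  van 2: 230 + 110 = 340
  van 3: 220 + 110 = 330
  van 4: 210 + 80 + 50 = 340
  van 5: 210 + 70 = 280
  van 6: 70 = 70
No arrangement into 5 vans stays within capacity, so 6 is optimal.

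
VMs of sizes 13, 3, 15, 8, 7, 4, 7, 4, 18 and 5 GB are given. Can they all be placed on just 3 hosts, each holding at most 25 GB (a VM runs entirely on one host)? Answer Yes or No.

No

Total = 84 GB; ⌈84/25⌉ = 4.
At least 4 hosts are required, but only 3 are allowed.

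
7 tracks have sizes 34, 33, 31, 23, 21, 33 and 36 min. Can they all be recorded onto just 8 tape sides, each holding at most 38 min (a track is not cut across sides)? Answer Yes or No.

Yes

A valid assignment using 7 tape sides:
  side 1: 36 = 36
  side 2: 34 = 34
  side 3: 33 = 33
  side 4: 33 = 33
  side 5: 31 = 31
  side 6: 23 = 23
  side 7: 21 = 21
That uses only 7 ≤ 8, so 8 tape sides are enough.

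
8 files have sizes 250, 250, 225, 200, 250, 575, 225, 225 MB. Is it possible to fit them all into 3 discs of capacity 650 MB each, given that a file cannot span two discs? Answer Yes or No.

No

Total = 2200 MB; ⌈2200/650⌉ = 4.
At least 4 discs are required, but only 3 are allowed.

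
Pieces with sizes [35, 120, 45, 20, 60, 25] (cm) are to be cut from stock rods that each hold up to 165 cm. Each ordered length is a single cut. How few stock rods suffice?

Total = 120 + 60 + 45 + 35 + 25 + 20 = 305 cm.
Lower bound: ⌈305/165⌉ = 2 stock rods.
A packing using 2 stock rods:
  stock rod 1: 120 + 45 = 165
  stock rod 2: 60 + 35 + 25 + 20 = 140
This matches the lower bound, so 2 is optimal.

2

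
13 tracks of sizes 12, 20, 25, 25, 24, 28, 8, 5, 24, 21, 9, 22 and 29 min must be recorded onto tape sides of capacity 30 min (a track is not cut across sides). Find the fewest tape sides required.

Total = 29 + 28 + 25 + 25 + 24 + 24 + 22 + 21 + 20 + 12 + 9 + 8 + 5 = 252 min.
Lower bound: ⌈252/30⌉ = 9 tape sides.
A packing using 10 tape sides:
  side 1: 29 = 29
  side 2: 28 = 28
  side 3: 25 + 5 = 30
  side 4: 25 = 25
  side 5: 24 = 24
  side 6: 24 = 24
  side 7: 22 + 8 = 30
  side 8: 21 + 9 = 30
  side 9: 20 = 20
  side 10: 12 = 12
No arrangement into 9 tape sides stays within capacity, so 10 is optimal.

10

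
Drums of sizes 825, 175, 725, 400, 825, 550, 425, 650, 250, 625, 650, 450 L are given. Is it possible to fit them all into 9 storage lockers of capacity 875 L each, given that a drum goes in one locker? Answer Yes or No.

Yes

A valid assignment using 9 storage lockers:
  locker 1: 825 = 825
  locker 2: 825 = 825
  locker 3: 725 = 725
  locker 4: 650 + 175 = 825
  locker 5: 650 = 650
  locker 6: 625 + 250 = 875
  locker 7: 550 = 550
  locker 8: 450 + 425 = 875
  locker 9: 400 = 400
Every load is within 875 L, so 9 storage lockers suffice.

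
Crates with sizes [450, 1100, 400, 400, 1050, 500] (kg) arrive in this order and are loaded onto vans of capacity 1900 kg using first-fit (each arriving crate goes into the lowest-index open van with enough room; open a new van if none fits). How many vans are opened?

  450 → van 1 (new)  [load 450/1900]
  1100 → van 1  [load 1550/1900]
  400 → van 2 (new)  [load 400/1900]
  400 → van 2  [load 800/1900]
  1050 → van 2  [load 1850/1900]
  500 → van 3 (new)  [load 500/1900]
3 vans opened.

3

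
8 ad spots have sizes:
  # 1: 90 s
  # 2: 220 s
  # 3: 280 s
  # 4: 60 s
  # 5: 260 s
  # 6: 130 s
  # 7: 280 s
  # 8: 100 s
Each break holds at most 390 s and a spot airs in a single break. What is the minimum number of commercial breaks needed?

4

Total = 280 + 280 + 260 + 220 + 130 + 100 + 90 + 60 = 1420 s.
Lower bound: ⌈1420/390⌉ = 4 commercial breaks.
A packing using 4 commercial breaks:
  break 1: 280 + 100 = 380
  break 2: 280 + 90 = 370
  break 3: 260 + 130 = 390
  break 4: 220 + 60 = 280
This matches the lower bound, so 4 is optimal.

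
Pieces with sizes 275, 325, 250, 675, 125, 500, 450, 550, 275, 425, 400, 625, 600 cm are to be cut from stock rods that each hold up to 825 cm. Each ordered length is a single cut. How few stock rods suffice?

Total = 675 + 625 + 600 + 550 + 500 + 450 + 425 + 400 + 325 + 275 + 275 + 250 + 125 = 5475 cm.
Lower bound: ⌈5475/825⌉ = 7 stock rods.
A packing using 8 stock rods:
  stock rod 1: 675 + 125 = 800
  stock rod 2: 625 = 625
  stock rod 3: 600 = 600
  stock rod 4: 550 + 275 = 825
  stock rod 5: 500 + 325 = 825
  stock rod 6: 450 + 275 = 725
  stock rod 7: 425 + 400 = 825
  stock rod 8: 250 = 250
No arrangement into 7 stock rods stays within capacity, so 8 is optimal.

8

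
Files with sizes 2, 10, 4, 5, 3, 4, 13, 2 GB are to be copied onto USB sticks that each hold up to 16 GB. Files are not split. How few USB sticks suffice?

3

Total = 13 + 10 + 5 + 4 + 4 + 3 + 2 + 2 = 43 GB.
Lower bound: ⌈43/16⌉ = 3 USB sticks.
A packing using 3 USB sticks:
  USB stick 1: 13 + 3 = 16
  USB stick 2: 10 + 5 = 15
  USB stick 3: 4 + 4 + 2 + 2 = 12
This matches the lower bound, so 3 is optimal.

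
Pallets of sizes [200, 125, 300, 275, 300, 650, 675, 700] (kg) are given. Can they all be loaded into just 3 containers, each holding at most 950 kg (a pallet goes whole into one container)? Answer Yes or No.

No

Total = 3225 kg; ⌈3225/950⌉ = 4.
At least 4 containers are required, but only 3 are allowed.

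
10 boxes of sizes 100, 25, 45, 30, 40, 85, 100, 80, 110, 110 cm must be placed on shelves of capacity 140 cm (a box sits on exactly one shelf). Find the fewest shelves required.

6

Total = 110 + 110 + 100 + 100 + 85 + 80 + 45 + 40 + 30 + 25 = 725 cm.
Lower bound: ⌈725/140⌉ = 6 shelves.
A packing using 6 shelves:
  shelf 1: 110 + 30 = 140
  shelf 2: 110 + 25 = 135
  shelf 3: 100 + 40 = 140
  shelf 4: 100 = 100
  shelf 5: 85 + 45 = 130
  shelf 6: 80 = 80
This matches the lower bound, so 6 is optimal.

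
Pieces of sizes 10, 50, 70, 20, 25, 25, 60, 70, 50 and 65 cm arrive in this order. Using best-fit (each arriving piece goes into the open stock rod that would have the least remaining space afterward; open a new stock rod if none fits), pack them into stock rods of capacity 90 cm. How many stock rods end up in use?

6

  10 → stock rod 1 (new)  [load 10/90]
  50 → stock rod 1  [load 60/90]
  70 → stock rod 2 (new)  [load 70/90]
  20 → stock rod 2  [load 90/90]
  25 → stock rod 1  [load 85/90]
  25 → stock rod 3 (new)  [load 25/90]
  60 → stock rod 3  [load 85/90]
  70 → stock rod 4 (new)  [load 70/90]
  50 → stock rod 5 (new)  [load 50/90]
  65 → stock rod 6 (new)  [load 65/90]
6 stock rods opened.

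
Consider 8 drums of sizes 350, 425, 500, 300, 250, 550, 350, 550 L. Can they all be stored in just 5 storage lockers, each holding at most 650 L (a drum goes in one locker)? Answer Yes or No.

Total = 3275 L; ⌈3275/650⌉ = 6.
At least 6 storage lockers are required, but only 5 are allowed.

No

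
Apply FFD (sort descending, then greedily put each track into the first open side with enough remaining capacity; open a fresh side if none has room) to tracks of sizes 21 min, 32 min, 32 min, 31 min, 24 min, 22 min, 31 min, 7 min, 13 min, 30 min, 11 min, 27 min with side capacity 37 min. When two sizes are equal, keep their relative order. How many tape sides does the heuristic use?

9

Sorted descending: 32, 32, 31, 31, 30, 27, 24, 22, 21, 13, 11, 7.
  32 → side 1 (new)  [load 32/37]
  32 → side 2 (new)  [load 32/37]
  31 → side 3 (new)  [load 31/37]
  31 → side 4 (new)  [load 31/37]
  30 → side 5 (new)  [load 30/37]
  27 → side 6 (new)  [load 27/37]
  24 → side 7 (new)  [load 24/37]
  22 → side 8 (new)  [load 22/37]
  21 → side 9 (new)  [load 21/37]
  13 → side 7  [load 37/37]
  11 → side 8  [load 33/37]
  7 → side 5  [load 37/37]
9 tape sides opened.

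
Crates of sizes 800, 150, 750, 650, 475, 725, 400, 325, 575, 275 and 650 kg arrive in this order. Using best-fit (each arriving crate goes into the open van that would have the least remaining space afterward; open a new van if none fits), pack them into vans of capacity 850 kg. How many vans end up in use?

8

  800 → van 1 (new)  [load 800/850]
  150 → van 2 (new)  [load 150/850]
  750 → van 3 (new)  [load 750/850]
  650 → van 2  [load 800/850]
  475 → van 4 (new)  [load 475/850]
  725 → van 5 (new)  [load 725/850]
  400 → van 6 (new)  [load 400/850]
  325 → van 4  [load 800/850]
  575 → van 7 (new)  [load 575/850]
  275 → van 7  [load 850/850]
  650 → van 8 (new)  [load 650/850]
8 vans opened.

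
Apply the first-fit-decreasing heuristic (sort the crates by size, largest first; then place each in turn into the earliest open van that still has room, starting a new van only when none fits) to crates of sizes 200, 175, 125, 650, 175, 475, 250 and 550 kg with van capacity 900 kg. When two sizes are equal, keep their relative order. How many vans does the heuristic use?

Sorted descending: 650, 550, 475, 250, 200, 175, 175, 125.
  650 → van 1 (new)  [load 650/900]
  550 → van 2 (new)  [load 550/900]
  475 → van 3 (new)  [load 475/900]
  250 → van 1  [load 900/900]
  200 → van 2  [load 750/900]
  175 → van 3  [load 650/900]
  175 → van 3  [load 825/900]
  125 → van 2  [load 875/900]
3 vans opened.

3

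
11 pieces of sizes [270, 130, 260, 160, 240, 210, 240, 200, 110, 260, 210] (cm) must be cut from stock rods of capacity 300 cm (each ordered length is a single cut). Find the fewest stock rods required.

Total = 270 + 260 + 260 + 240 + 240 + 210 + 210 + 200 + 160 + 130 + 110 = 2290 cm.
Lower bound: ⌈2290/300⌉ = 8 stock rods.
Also, 9 pieces each exceed 150 cm, and no two of those can share a stock rod, so at least 9 stock rods are needed.
A packing using 10 stock rods:
  stock rod 1: 270 = 270
  stock rod 2: 260 = 260
  stock rod 3: 260 = 260
  stock rod 4: 240 = 240
  stock rod 5: 240 = 240
  stock rod 6: 210 = 210
  stock rod 7: 210 = 210
  stock rod 8: 200 = 200
  stock rod 9: 160 + 130 = 290
  stock rod 10: 110 = 110
No arrangement into 9 stock rods stays within capacity, so 10 is optimal.

10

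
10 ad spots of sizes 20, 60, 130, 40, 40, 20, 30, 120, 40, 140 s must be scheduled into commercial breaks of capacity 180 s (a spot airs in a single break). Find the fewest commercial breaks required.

Total = 140 + 130 + 120 + 60 + 40 + 40 + 40 + 30 + 20 + 20 = 640 s.
Lower bound: ⌈640/180⌉ = 4 commercial breaks.
A packing using 4 commercial breaks:
  break 1: 140 + 40 = 180
  break 2: 130 + 40 = 170
  break 3: 120 + 60 = 180
  break 4: 40 + 30 + 20 + 20 = 110
This matches the lower bound, so 4 is optimal.

4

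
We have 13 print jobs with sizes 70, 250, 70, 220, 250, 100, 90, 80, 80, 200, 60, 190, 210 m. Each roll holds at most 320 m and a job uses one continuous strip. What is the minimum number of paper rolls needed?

7

Total = 250 + 250 + 220 + 210 + 200 + 190 + 100 + 90 + 80 + 80 + 70 + 70 + 60 = 1870 m.
Lower bound: ⌈1870/320⌉ = 6 paper rolls.
A packing using 7 paper rolls:
  roll 1: 250 + 70 = 320
  roll 2: 250 + 70 = 320
  roll 3: 220 + 100 = 320
  roll 4: 210 + 90 = 300
  roll 5: 200 + 80 = 280
  roll 6: 190 + 80 = 270
  roll 7: 60 = 60
No arrangement into 6 paper rolls stays within capacity, so 7 is optimal.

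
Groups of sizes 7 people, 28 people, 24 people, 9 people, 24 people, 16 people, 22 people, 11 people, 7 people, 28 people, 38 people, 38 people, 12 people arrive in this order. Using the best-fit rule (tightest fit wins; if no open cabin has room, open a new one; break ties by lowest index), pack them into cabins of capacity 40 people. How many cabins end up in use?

7

  7 → cabin 1 (new)  [load 7/40]
  28 → cabin 1  [load 35/40]
  24 → cabin 2 (new)  [load 24/40]
  9 → cabin 2  [load 33/40]
  24 → cabin 3 (new)  [load 24/40]
  16 → cabin 3  [load 40/40]
  22 → cabin 4 (new)  [load 22/40]
  11 → cabin 4  [load 33/40]
  7 → cabin 2  [load 40/40]
  28 → cabin 5 (new)  [load 28/40]
  38 → cabin 6 (new)  [load 38/40]
  38 → cabin 7 (new)  [load 38/40]
  12 → cabin 5  [load 40/40]
7 cabins opened.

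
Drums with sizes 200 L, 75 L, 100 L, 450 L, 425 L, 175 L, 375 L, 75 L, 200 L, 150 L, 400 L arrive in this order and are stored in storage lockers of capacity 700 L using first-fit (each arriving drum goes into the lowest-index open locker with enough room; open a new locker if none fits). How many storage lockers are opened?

  200 → locker 1 (new)  [load 200/700]
  75 → locker 1  [load 275/700]
  100 → locker 1  [load 375/700]
  450 → locker 2 (new)  [load 450/700]
  425 → locker 3 (new)  [load 425/700]
  175 → locker 1  [load 550/700]
  375 → locker 4 (new)  [load 375/700]
  75 → locker 1  [load 625/700]
  200 → locker 2  [load 650/700]
  150 → locker 3  [load 575/700]
  400 → locker 5 (new)  [load 400/700]
5 storage lockers opened.

5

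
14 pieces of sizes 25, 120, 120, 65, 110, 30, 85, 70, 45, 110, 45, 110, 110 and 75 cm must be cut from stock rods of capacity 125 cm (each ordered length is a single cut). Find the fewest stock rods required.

10

Total = 120 + 120 + 110 + 110 + 110 + 110 + 85 + 75 + 70 + 65 + 45 + 45 + 30 + 25 = 1120 cm.
Lower bound: ⌈1120/125⌉ = 9 stock rods.
Also, 10 pieces each exceed 125/2 cm, and no two of those can share a stock rod, so at least 10 stock rods are needed.
A packing using 10 stock rods:
  stock rod 1: 120 = 120
  stock rod 2: 120 = 120
  stock rod 3: 110 = 110
  stock rod 4: 110 = 110
  stock rod 5: 110 = 110
  stock rod 6: 110 = 110
  stock rod 7: 85 + 30 = 115
  stock rod 8: 75 + 45 = 120
  stock rod 9: 70 + 45 = 115
  stock rod 10: 65 + 25 = 90
This matches the lower bound, so 10 is optimal.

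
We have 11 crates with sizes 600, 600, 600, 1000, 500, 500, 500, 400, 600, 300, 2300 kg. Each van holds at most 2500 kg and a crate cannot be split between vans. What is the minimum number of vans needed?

4

Total = 2300 + 1000 + 600 + 600 + 600 + 600 + 500 + 500 + 500 + 400 + 300 = 7900 kg.
Lower bound: ⌈7900/2500⌉ = 4 vans.
A packing using 4 vans:
  van 1: 2300 = 2300
  van 2: 1000 + 600 + 600 + 300 = 2500
  van 3: 600 + 600 + 500 + 500 = 2200
  van 4: 500 + 400 = 900
This matches the lower bound, so 4 is optimal.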